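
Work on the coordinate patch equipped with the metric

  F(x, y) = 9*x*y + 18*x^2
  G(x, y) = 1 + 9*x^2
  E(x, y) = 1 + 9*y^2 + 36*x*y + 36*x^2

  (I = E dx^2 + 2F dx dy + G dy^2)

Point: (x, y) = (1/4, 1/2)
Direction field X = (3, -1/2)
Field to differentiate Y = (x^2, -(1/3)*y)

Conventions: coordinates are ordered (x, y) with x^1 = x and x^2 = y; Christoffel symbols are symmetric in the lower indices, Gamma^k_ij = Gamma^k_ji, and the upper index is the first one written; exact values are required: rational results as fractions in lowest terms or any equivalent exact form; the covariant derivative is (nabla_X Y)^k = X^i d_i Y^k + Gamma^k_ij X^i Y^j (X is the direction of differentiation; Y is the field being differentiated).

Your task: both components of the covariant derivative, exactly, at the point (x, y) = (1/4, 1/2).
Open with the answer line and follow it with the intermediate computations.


Answer: (nabla_X Y)^x = 231/169, (nabla_X Y)^y = 541/4056

E = 10, F = 9/4, G = 25/16 at the point
E_x = 36, E_y = 18, F_x = 27/2, F_y = 9/4, G_x = 9/2, G_y = 0
EG - F^2 = 169/16;  g^inv = (16/169) * [[25/16, -9/4], [-9/4, 10]]
first-kind symbols [ij,l] = (1/2)(d_i g_jl + d_j g_il - d_l g_ij): [xx,x] = E_x/2 = 18, [xx,y] = F_x - E_y/2 = 9/2, [xy,x] = E_y/2 = 9, [xy,y] = G_x/2 = 9/4, [yy,x] = F_y - G_x/2 = 0, [yy,y] = G_y/2 = 0
Gamma^x_ij = (G*[ij,x] - F*[ij,y])/(EG - F^2), Gamma^y_ij = (E*[ij,y] - F*[ij,x])/(EG - F^2)
Gamma_xxx = 288/169, Gamma_xxy = 144/169, Gamma_xyy = 0, Gamma_yxx = 72/169, Gamma_yxy = 36/169, Gamma_yyy = 0
X = (3, -1/2), Y = (1/16, -1/6) at the point


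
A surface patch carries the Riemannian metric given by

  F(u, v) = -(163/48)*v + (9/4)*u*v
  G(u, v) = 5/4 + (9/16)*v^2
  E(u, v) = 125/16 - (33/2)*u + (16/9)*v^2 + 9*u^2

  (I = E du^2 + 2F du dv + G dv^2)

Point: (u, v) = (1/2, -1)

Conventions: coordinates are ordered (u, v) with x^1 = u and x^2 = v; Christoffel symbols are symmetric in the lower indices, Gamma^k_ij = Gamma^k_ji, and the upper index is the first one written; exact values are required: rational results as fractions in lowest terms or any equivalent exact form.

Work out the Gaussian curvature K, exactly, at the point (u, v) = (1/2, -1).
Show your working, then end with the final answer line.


E = 517/144, F = 109/48, G = 29/16, EG - F^2 = 389/288 at the point
E_u = -15/2, E_v = -32/9, F_u = -9/4, F_v = -109/48, G_u = 0, G_v = -9/8
E_vv = 32/9, F_uv = 9/4, G_uu = 0
K follows from Brioschi's formula, (det M1 - det M2)/(EG - F^2)^2.
M1 = [[-E_vv/2 + F_uv - G_uu/2, E_u/2, F_u - E_v/2], [F_v - G_u/2, E, F], [G_v/2, F, G]] = [[17/36, -15/4, -17/36], [-109/48, 517/144, 109/48], [-9/16, 109/48, 29/16]]; det M1 = -44195/5184
M2 = [[0, E_v/2, G_u/2], [E_v/2, E, F], [G_u/2, F, G]] = [[0, -16/9, 0], [-16/9, 517/144, 109/48], [0, 109/48, 29/16]]; det M2 = -464/81
det M1 - det M2 = -179/64; K = -179/64 / (389/288)^2 = -231984/151321

Answer: K = -231984/151321


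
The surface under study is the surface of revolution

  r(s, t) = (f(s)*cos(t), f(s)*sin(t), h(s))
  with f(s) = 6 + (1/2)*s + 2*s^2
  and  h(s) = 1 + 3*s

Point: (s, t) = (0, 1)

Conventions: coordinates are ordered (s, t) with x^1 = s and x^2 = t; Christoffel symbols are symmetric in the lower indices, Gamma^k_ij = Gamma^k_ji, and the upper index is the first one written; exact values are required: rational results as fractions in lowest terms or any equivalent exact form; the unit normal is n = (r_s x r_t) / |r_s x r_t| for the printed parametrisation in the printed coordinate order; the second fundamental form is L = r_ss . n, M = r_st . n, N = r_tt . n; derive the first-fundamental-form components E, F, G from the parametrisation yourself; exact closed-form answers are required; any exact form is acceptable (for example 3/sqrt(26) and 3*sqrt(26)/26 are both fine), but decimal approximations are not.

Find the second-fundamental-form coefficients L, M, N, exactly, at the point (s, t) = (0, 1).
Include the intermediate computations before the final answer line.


f = 6, f' = 1/2, f'' = 4, h' = 3, h'' = 0
E = 37/4, F = 0, G = 36; answer radicand W^2 = 37/4
unnormalised second-form numerators: l = -12, m = 0, n = 18; L = l/sqrt(37/4), and similarly M = m/sqrt(W^2), N = n/sqrt(W^2)

Answer: L = -24*sqrt(37)/37, M = 0, N = 36*sqrt(37)/37


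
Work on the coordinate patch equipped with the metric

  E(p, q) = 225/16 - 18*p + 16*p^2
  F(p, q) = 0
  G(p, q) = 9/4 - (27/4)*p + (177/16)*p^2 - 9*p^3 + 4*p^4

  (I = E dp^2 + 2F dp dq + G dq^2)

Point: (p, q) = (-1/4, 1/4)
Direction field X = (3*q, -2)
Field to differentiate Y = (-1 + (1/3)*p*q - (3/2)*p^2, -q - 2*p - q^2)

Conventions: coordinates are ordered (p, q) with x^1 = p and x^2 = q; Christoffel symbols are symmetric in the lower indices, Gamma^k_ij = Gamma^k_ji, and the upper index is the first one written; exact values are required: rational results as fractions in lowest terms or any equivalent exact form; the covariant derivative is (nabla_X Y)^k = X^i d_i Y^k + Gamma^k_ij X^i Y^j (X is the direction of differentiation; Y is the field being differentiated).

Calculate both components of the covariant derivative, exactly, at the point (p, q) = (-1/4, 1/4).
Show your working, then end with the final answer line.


E = 313/16, F = 0, G = 1225/256 at the point
E_p = -26, E_q = 0, F_p = 0, F_q = 0, G_p = -455/32, G_q = 0
EG - F^2 = 383425/4096;  g^inv = (4096/383425) * [[1225/256, 0], [0, 313/16]]
first-kind symbols [ij,l] = (1/2)(d_i g_jl + d_j g_il - d_l g_ij): [pp,p] = E_p/2 = -13, [pp,q] = F_p - E_q/2 = 0, [pq,p] = E_q/2 = 0, [pq,q] = G_p/2 = -455/64, [qq,p] = F_q - G_p/2 = 455/64, [qq,q] = G_q/2 = 0
Gamma^p_ij = (G*[ij,p] - F*[ij,q])/(EG - F^2), Gamma^q_ij = (E*[ij,q] - F*[ij,p])/(EG - F^2)
Gamma_ppp = -208/313, Gamma_ppq = 0, Gamma_pqq = 455/1252, Gamma_qpp = 0, Gamma_qpq = -52/35, Gamma_qqq = 0
X = (3/4, -2), Y = (-107/96, 3/16) at the point

Answer: (nabla_X Y)^p = 36385/30048, (nabla_X Y)^q = -97/48


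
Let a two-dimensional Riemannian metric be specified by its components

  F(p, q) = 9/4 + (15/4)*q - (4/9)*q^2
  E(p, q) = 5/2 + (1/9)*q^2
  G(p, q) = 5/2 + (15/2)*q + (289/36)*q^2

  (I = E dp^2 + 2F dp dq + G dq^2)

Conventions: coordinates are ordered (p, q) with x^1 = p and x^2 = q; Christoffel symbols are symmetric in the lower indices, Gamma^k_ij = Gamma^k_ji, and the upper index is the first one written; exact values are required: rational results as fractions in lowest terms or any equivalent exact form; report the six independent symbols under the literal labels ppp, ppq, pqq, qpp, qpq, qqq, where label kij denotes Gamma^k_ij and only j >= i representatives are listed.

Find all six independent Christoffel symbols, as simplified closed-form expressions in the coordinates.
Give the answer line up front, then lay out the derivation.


Answer: Gamma_ppp = (-64*q^3 + 540*q^2 + 324*q)/(900*q^4 + 5400*q^3 + 10737*q^2 + 2430*q + 1539), Gamma_ppq = (1156*q^3 + 1080*q^2 + 360*q)/(900*q^4 + 5400*q^3 + 10737*q^2 + 2430*q + 1539), Gamma_pqq = (-4624*q^3 - 6480*q^2 - 8064*q + 1215)/(900*q^4 + 5400*q^3 + 10737*q^2 + 2430*q + 1539), Gamma_qpp = (-16*q^3 - 360*q)/(900*q^4 + 5400*q^3 + 10737*q^2 + 2430*q + 1539), Gamma_qpq = (64*q^3 - 540*q^2 - 324*q)/(900*q^4 + 5400*q^3 + 10737*q^2 + 2430*q + 1539), Gamma_qqq = (644*q^3 + 7020*q^2 + 10377*q + 1215)/(900*q^4 + 5400*q^3 + 10737*q^2 + 2430*q + 1539)

E = 5/2 + (1/9)*q^2; F = 9/4 + (15/4)*q - (4/9)*q^2; G = 5/2 + (15/2)*q + (289/36)*q^2
Gamma^k_ij = (1/2) g^{kl} (d_i g_jl + d_j g_il - d_l g_ij), with g^inv = (1/(EG-F^2)) [[G, -F], [-F, E]]
first partials: E_p = 0, E_q = (2/9)*q, F_p = 0, F_q = 15/4 - (8/9)*q, G_p = 0, G_q = 15/2 + (289/18)*q
D = EG - F^2 = 19/16 + (15/8)*q + (1193/144)*q^2 + (25/6)*q^3 + (25/36)*q^4
expanded: Gamma^p_pp = (G E_p - 2F F_p + F E_q)/(2D), Gamma^p_pq = (G E_q - F G_p)/(2D), Gamma^p_qq = (2G F_q - G G_p - F G_q)/(2D), Gamma^q_pp = (2E F_p - E E_q - F E_p)/(2D), Gamma^q_pq = (E G_p - F E_q)/(2D), Gamma^q_qq = (E G_q - 2F F_q + F G_p)/(2D); substitute and cancel common factors


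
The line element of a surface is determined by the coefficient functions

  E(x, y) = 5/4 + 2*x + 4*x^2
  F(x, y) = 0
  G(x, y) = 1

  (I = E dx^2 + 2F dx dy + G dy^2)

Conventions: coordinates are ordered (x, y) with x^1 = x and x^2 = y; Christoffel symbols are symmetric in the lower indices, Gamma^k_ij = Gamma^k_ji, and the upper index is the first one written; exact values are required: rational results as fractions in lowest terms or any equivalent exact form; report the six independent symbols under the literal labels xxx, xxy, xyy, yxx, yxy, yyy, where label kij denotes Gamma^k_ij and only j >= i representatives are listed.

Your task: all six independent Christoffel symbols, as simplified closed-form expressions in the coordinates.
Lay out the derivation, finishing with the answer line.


E = 5/4 + 2*x + 4*x^2; F = 0; G = 1
Gamma^k_ij = (1/2) g^{kl} (d_i g_jl + d_j g_il - d_l g_ij), with g^inv = (1/(EG-F^2)) [[G, -F], [-F, E]]
first partials: E_x = 2 + 8*x, E_y = 0, F_x = 0, F_y = 0, G_x = 0, G_y = 0
D = EG - F^2 = 5/4 + 2*x + 4*x^2
expanded: Gamma^x_xx = (G E_x - 2F F_x + F E_y)/(2D), Gamma^x_xy = (G E_y - F G_x)/(2D), Gamma^x_yy = (2G F_y - G G_x - F G_y)/(2D), Gamma^y_xx = (2E F_x - E E_y - F E_x)/(2D), Gamma^y_xy = (E G_x - F E_y)/(2D), Gamma^y_yy = (E G_y - 2F F_y + F G_x)/(2D); substitute and cancel common factors

Answer: Gamma_xxx = (16*x + 4)/(16*x^2 + 8*x + 5), Gamma_xxy = 0, Gamma_xyy = 0, Gamma_yxx = 0, Gamma_yxy = 0, Gamma_yyy = 0


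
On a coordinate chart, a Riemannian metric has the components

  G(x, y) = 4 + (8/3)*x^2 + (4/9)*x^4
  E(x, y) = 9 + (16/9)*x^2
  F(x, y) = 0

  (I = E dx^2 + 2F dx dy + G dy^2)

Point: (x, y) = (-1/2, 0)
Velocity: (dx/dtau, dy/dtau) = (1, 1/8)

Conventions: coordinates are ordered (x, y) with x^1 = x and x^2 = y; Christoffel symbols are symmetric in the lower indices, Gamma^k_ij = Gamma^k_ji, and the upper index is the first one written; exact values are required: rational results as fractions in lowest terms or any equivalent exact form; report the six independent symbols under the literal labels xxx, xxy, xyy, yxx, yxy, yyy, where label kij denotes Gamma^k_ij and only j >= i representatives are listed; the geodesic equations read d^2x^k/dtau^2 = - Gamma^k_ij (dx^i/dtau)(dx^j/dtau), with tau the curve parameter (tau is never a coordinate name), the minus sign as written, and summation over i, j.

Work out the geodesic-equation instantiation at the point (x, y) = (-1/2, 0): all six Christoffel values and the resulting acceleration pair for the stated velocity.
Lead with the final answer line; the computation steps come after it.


Answer: Gamma_xxx = -8/85, Gamma_xxy = 0, Gamma_xyy = 13/85, Gamma_yxx = 0, Gamma_yxy = -4/13, Gamma_yyy = 0; accelerations (d^2x/dtau^2, d^2y/dtau^2) = (499/5440, 1/13)

E = 85/9, F = 0, G = 169/36 at the point
E_x = -16/9, E_y = 0, F_x = 0, F_y = 0, G_x = -26/9, G_y = 0
EG - F^2 = 14365/324;  g^inv = (324/14365) * [[169/36, 0], [0, 85/9]]
first-kind symbols [ij,l] = (1/2)(d_i g_jl + d_j g_il - d_l g_ij): [xx,x] = E_x/2 = -8/9, [xx,y] = F_x - E_y/2 = 0, [xy,x] = E_y/2 = 0, [xy,y] = G_x/2 = -13/9, [yy,x] = F_y - G_x/2 = 13/9, [yy,y] = G_y/2 = 0
Gamma^x_ij = (G*[ij,x] - F*[ij,y])/(EG - F^2), Gamma^y_ij = (E*[ij,y] - F*[ij,x])/(EG - F^2)
Gamma_xxx = -8/85, Gamma_xxy = 0, Gamma_xyy = 13/85, Gamma_yxx = 0, Gamma_yxy = -4/13, Gamma_yyy = 0
d^2x/dtau^2 = -(Gamma_xxx*(1)^2 + 2*Gamma_xxy*(1)*(1/8) + Gamma_xyy*(1/8)^2) = 499/5440
d^2y/dtau^2 = -(Gamma_yxx*(1)^2 + 2*Gamma_yxy*(1)*(1/8) + Gamma_yyy*(1/8)^2) = 1/13


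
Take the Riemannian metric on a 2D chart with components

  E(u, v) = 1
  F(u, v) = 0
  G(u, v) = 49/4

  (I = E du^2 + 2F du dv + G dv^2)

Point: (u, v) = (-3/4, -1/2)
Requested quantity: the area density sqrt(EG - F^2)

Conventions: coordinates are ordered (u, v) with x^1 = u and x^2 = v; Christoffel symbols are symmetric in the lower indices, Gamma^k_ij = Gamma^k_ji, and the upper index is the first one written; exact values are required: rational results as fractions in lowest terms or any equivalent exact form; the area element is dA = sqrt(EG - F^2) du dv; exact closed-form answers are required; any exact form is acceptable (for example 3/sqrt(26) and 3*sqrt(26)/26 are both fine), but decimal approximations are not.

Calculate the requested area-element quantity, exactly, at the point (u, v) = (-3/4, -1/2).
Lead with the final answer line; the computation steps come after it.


Answer: sqrt(EG - F^2) = 7/2

E = 1, F = 0, G = 49/4; EG - F^2 = 49/4


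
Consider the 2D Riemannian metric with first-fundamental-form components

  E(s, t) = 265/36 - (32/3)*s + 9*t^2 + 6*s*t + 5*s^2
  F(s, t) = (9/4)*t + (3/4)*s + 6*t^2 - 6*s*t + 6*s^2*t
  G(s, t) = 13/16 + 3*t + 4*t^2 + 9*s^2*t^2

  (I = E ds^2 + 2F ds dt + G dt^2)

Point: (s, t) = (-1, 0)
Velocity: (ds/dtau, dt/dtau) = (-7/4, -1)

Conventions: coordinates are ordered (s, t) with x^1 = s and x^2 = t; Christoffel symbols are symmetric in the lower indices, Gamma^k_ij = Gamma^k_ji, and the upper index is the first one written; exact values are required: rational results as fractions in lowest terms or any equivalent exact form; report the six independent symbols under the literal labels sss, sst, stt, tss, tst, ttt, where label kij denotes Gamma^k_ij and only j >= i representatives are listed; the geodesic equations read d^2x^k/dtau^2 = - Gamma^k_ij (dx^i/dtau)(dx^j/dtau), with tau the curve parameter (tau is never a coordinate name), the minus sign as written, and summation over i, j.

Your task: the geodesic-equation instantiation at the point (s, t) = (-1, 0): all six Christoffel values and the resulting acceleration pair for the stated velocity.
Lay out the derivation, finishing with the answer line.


E = 829/36, F = -3/4, G = 13/16 at the point
E_s = -62/3, E_t = -6, F_s = 3/4, F_t = 57/4, G_s = 0, G_t = 3
EG - F^2 = 10453/576;  g^inv = (576/10453) * [[13/16, 3/4], [3/4, 829/36]]
first-kind symbols [ij,l] = (1/2)(d_i g_jl + d_j g_il - d_l g_ij): [ss,s] = E_s/2 = -31/3, [ss,t] = F_s - E_t/2 = 15/4, [st,s] = E_t/2 = -3, [st,t] = G_s/2 = 0, [tt,s] = F_t - G_s/2 = 57/4, [tt,t] = G_t/2 = 3/2
Gamma^s_ij = (G*[ij,s] - F*[ij,t])/(EG - F^2), Gamma^t_ij = (E*[ij,t] - F*[ij,s])/(EG - F^2)
Gamma_sss = -3216/10453, Gamma_sst = -1404/10453, Gamma_stt = 7317/10453, Gamma_tss = 45276/10453, Gamma_tst = -1296/10453, Gamma_ttt = 26052/10453
d^2s/dtau^2 = -(Gamma_sss*(-7/4)^2 + 2*Gamma_sst*(-7/4)*(-1) + Gamma_stt*(-1)^2) = 7446/10453
d^2t/dtau^2 = -(Gamma_tss*(-7/4)^2 + 2*Gamma_tst*(-7/4)*(-1) + Gamma_ttt*(-1)^2) = -640695/41812

Answer: Gamma_sss = -3216/10453, Gamma_sst = -1404/10453, Gamma_stt = 7317/10453, Gamma_tss = 45276/10453, Gamma_tst = -1296/10453, Gamma_ttt = 26052/10453; accelerations (d^2s/dtau^2, d^2t/dtau^2) = (7446/10453, -640695/41812)


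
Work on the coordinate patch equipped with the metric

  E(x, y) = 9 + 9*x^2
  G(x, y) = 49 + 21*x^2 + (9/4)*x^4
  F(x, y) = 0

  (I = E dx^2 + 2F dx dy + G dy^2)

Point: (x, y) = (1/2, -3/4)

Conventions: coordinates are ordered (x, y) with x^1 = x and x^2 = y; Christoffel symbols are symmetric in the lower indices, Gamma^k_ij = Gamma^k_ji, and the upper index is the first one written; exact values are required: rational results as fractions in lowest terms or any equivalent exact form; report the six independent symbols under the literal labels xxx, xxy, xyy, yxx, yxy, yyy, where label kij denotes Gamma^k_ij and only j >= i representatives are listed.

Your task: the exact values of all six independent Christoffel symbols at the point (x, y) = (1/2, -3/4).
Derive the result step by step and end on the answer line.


E = 45/4, F = 0, G = 3481/64 at the point
E_x = 9, E_y = 0, F_x = 0, F_y = 0, G_x = 177/8, G_y = 0
EG - F^2 = 156645/256;  g^inv = (256/156645) * [[3481/64, 0], [0, 45/4]]
first-kind symbols [ij,l] = (1/2)(d_i g_jl + d_j g_il - d_l g_ij): [xx,x] = E_x/2 = 9/2, [xx,y] = F_x - E_y/2 = 0, [xy,x] = E_y/2 = 0, [xy,y] = G_x/2 = 177/16, [yy,x] = F_y - G_x/2 = -177/16, [yy,y] = G_y/2 = 0
Gamma^x_ij = (G*[ij,x] - F*[ij,y])/(EG - F^2), Gamma^y_ij = (E*[ij,y] - F*[ij,x])/(EG - F^2)

Answer: Gamma_xxx = 2/5, Gamma_xxy = 0, Gamma_xyy = -59/60, Gamma_yxx = 0, Gamma_yxy = 12/59, Gamma_yyy = 0


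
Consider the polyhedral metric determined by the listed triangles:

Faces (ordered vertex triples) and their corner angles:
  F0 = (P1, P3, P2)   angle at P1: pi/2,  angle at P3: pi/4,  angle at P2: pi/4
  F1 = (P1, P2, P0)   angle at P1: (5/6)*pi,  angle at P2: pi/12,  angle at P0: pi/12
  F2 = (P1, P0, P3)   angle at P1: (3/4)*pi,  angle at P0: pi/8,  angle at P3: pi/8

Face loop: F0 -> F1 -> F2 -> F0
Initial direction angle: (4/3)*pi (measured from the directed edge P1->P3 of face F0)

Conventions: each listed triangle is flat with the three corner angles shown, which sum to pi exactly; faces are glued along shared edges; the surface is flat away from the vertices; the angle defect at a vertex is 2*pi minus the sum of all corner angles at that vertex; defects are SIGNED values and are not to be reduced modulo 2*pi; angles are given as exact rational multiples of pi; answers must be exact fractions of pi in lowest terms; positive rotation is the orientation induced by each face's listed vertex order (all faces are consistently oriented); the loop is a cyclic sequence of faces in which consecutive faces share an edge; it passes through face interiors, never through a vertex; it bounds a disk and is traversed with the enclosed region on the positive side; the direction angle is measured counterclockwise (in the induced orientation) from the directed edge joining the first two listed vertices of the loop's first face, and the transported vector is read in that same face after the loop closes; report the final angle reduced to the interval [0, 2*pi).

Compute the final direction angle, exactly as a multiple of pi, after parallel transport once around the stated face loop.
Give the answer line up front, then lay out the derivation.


Answer: final direction angle = (5/4)*pi

enclosed vertex P1: corner angles sum to (25/12)*pi, defect = 2*pi - (25/12)*pi = -pi/12
final direction = starting direction + enclosed defect total, reduced mod 2*pi (induced orientation)
final angle = (4/3)*pi - pi/12 = (5/4)*pi (mod 2*pi)


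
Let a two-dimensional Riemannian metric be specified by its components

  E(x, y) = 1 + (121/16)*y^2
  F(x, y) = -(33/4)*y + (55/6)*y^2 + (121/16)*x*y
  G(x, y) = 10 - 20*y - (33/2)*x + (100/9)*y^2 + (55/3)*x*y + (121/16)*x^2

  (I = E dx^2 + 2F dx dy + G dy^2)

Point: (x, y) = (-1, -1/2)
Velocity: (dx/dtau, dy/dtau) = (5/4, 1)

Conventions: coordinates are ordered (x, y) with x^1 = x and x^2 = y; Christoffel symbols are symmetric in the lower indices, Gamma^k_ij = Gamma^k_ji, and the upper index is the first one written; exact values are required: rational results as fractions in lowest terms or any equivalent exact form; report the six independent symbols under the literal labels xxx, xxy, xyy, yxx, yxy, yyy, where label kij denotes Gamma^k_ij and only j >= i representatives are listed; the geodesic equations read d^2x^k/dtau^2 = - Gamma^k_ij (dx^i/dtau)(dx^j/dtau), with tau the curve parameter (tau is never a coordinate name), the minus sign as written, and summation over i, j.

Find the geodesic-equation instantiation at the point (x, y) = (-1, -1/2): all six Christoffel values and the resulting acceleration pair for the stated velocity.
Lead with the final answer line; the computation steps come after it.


Answer: Gamma_xxx = 0, Gamma_xxy = -2178/33349, Gamma_xyy = -2640/33349, Gamma_yxx = 0, Gamma_yxy = -11748/33349, Gamma_yyy = -14240/33349; accelerations (d^2x/dtau^2, d^2y/dtau^2) = (8085/33349, 43610/33349)

E = 185/64, F = 979/96, G = 8065/144 at the point
E_x = 0, E_y = -121/16, F_x = -121/32, F_y = -1199/48, G_x = -979/24, G_y = -445/9
EG - F^2 = 33349/576;  g^inv = (576/33349) * [[8065/144, -979/96], [-979/96, 185/64]]
first-kind symbols [ij,l] = (1/2)(d_i g_jl + d_j g_il - d_l g_ij): [xx,x] = E_x/2 = 0, [xx,y] = F_x - E_y/2 = 0, [xy,x] = E_y/2 = -121/32, [xy,y] = G_x/2 = -979/48, [yy,x] = F_y - G_x/2 = -55/12, [yy,y] = G_y/2 = -445/18
Gamma^x_ij = (G*[ij,x] - F*[ij,y])/(EG - F^2), Gamma^y_ij = (E*[ij,y] - F*[ij,x])/(EG - F^2)
Gamma_xxx = 0, Gamma_xxy = -2178/33349, Gamma_xyy = -2640/33349, Gamma_yxx = 0, Gamma_yxy = -11748/33349, Gamma_yyy = -14240/33349
d^2x/dtau^2 = -(Gamma_xxx*(5/4)^2 + 2*Gamma_xxy*(5/4)*(1) + Gamma_xyy*(1)^2) = 8085/33349
d^2y/dtau^2 = -(Gamma_yxx*(5/4)^2 + 2*Gamma_yxy*(5/4)*(1) + Gamma_yyy*(1)^2) = 43610/33349


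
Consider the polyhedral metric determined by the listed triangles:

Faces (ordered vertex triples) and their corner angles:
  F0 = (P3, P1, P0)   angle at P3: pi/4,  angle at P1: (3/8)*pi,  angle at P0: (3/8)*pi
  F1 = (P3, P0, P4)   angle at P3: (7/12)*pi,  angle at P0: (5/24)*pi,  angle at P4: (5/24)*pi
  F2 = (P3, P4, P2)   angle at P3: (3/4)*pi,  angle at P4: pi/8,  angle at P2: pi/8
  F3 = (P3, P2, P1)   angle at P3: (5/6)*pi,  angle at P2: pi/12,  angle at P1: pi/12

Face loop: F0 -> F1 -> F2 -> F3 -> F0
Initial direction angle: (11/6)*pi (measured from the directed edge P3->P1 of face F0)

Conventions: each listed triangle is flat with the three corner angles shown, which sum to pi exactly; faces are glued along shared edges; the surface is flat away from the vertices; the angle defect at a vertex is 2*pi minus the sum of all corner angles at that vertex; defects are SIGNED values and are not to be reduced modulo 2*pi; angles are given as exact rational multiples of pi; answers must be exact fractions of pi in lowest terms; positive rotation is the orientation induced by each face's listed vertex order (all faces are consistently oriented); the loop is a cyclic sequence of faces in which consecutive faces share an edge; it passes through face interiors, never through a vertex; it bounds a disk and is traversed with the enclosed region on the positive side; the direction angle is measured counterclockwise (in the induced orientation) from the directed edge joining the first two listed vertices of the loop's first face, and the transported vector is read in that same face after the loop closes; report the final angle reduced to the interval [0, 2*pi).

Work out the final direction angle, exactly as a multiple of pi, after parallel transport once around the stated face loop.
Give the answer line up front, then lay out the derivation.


Answer: final direction angle = (17/12)*pi

enclosed vertex P3: corner angles sum to (29/12)*pi, defect = 2*pi - (29/12)*pi = (-5/12)*pi
the rotation equals the total enclosed defect, so the final angle is initial + defects (mod 2*pi)
final angle = (11/6)*pi - (5/12)*pi = (17/12)*pi (mod 2*pi)


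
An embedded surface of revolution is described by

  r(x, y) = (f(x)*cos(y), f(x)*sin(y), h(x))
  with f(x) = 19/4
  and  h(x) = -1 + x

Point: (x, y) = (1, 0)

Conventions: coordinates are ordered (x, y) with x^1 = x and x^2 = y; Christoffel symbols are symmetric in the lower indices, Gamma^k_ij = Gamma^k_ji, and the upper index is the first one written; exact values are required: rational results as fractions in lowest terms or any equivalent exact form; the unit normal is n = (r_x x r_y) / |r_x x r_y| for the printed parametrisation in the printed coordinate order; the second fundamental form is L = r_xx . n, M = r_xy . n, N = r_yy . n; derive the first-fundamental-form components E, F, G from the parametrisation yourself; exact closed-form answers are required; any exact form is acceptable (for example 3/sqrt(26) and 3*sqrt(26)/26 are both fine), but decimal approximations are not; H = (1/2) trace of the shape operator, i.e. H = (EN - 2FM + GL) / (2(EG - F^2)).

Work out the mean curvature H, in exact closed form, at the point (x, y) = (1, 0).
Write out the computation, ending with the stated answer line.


f = 19/4, f' = 0, f'' = 0, h' = 1, h'' = 0
E = 1, F = 0, G = 361/16; answer radicand W^2 = 1
unnormalised second-form numerators: l = 0, m = 0, n = 19/4; L = l/sqrt(1), and similarly M = m/sqrt(W^2), N = n/sqrt(W^2)
H = (E*n - 2*F*m + G*l) / (2*(EG - F^2)*sqrt(W^2)); E*n - 2*F*m + G*l = 19/4, EG - F^2 = 361/16, so H = (2/19)/sqrt(1)

Answer: H = 2/19


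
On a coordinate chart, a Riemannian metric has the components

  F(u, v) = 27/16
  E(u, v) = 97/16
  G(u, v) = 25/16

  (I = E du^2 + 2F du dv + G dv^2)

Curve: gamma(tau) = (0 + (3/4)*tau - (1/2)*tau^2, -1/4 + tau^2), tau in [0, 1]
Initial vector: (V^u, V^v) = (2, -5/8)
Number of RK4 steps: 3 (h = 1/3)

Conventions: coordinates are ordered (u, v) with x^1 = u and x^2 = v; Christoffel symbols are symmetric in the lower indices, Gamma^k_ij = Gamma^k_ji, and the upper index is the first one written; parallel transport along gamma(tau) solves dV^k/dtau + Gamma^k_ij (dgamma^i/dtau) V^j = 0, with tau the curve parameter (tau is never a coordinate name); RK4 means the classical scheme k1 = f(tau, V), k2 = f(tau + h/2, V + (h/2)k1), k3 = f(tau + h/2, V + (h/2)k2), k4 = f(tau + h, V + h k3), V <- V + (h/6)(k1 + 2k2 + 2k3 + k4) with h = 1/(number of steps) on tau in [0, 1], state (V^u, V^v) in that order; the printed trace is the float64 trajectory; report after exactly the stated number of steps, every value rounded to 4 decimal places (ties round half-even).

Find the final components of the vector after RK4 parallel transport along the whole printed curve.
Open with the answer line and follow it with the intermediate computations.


Answer: V^u = 2.0000, V^v = -0.6250

gamma'(tau) = (3/4 - tau, 2*tau); f(tau, V)^k = -Gamma^k_ij(gamma(tau)) gamma'^i(tau) V^j; h = 1/3; intermediate values shown to 6 dp
curve data and Christoffel symbols at the stage parameters:
  tau = 0.000000: gamma = (0.000000, -0.250000), gamma' = (0.750000, 0.000000); Gamma_uuu = 0.000000, Gamma_uuv = 0.000000, Gamma_uvv = 0.000000, Gamma_vuu = 0.000000, Gamma_vuv = 0.000000, Gamma_vvv = 0.000000
  tau = 0.166667: gamma = (0.111111, -0.222222), gamma' = (0.583333, 0.333333); Gamma_uuu = 0.000000, Gamma_uuv = 0.000000, Gamma_uvv = 0.000000, Gamma_vuu = 0.000000, Gamma_vuv = 0.000000, Gamma_vvv = 0.000000
  tau = 0.333333: gamma = (0.194444, -0.138889), gamma' = (0.416667, 0.666667); Gamma_uuu = 0.000000, Gamma_uuv = 0.000000, Gamma_uvv = 0.000000, Gamma_vuu = 0.000000, Gamma_vuv = 0.000000, Gamma_vvv = 0.000000
  tau = 0.500000: gamma = (0.250000, 0.000000), gamma' = (0.250000, 1.000000); Gamma_uuu = 0.000000, Gamma_uuv = 0.000000, Gamma_uvv = 0.000000, Gamma_vuu = 0.000000, Gamma_vuv = 0.000000, Gamma_vvv = 0.000000
  tau = 0.666667: gamma = (0.277778, 0.194444), gamma' = (0.083333, 1.333333); Gamma_uuu = 0.000000, Gamma_uuv = 0.000000, Gamma_uvv = 0.000000, Gamma_vuu = 0.000000, Gamma_vuv = 0.000000, Gamma_vvv = 0.000000
  tau = 0.833333: gamma = (0.277778, 0.444444), gamma' = (-0.083333, 1.666667); Gamma_uuu = 0.000000, Gamma_uuv = 0.000000, Gamma_uvv = 0.000000, Gamma_vuu = 0.000000, Gamma_vuv = 0.000000, Gamma_vvv = 0.000000
  tau = 1.000000: gamma = (0.250000, 0.750000), gamma' = (-0.250000, 2.000000); Gamma_uuu = 0.000000, Gamma_uuv = 0.000000, Gamma_uvv = 0.000000, Gamma_vuu = 0.000000, Gamma_vuv = 0.000000, Gamma_vvv = 0.000000
step 0: V^u = 2.0000, V^v = -0.6250
step 1: k1 = (0.000000, 0.000000), k2 = (0.000000, 0.000000), k3 = (0.000000, 0.000000), k4 = (0.000000, 0.000000); V <- V + (h/6)(k1 + 2k2 + 2k3 + k4): V^u = 2.0000, V^v = -0.6250
step 2: k1 = (0.000000, 0.000000), k2 = (0.000000, 0.000000), k3 = (0.000000, 0.000000), k4 = (0.000000, 0.000000); V <- V + (h/6)(k1 + 2k2 + 2k3 + k4): V^u = 2.0000, V^v = -0.6250
step 3: k1 = (0.000000, 0.000000), k2 = (0.000000, 0.000000), k3 = (0.000000, 0.000000), k4 = (0.000000, 0.000000); V <- V + (h/6)(k1 + 2k2 + 2k3 + k4): V^u = 2.0000, V^v = -0.6250


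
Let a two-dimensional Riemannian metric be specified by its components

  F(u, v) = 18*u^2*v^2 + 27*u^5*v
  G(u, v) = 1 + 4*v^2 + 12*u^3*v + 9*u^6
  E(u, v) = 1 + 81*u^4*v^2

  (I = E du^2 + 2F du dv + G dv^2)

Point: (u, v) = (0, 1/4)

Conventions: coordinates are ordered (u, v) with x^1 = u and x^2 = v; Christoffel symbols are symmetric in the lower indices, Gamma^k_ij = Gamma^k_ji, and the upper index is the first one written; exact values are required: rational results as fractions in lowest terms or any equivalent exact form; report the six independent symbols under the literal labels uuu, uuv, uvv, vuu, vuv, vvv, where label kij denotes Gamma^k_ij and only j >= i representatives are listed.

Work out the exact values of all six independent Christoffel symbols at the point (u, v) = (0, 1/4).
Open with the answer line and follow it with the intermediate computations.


Answer: Gamma_uuu = 0, Gamma_uuv = 0, Gamma_uvv = 0, Gamma_vuu = 0, Gamma_vuv = 0, Gamma_vvv = 4/5

E = 1, F = 0, G = 5/4 at the point
E_u = 0, E_v = 0, F_u = 0, F_v = 0, G_u = 0, G_v = 2
EG - F^2 = 5/4;  g^inv = (4/5) * [[5/4, 0], [0, 1]]
first-kind symbols [ij,l] = (1/2)(d_i g_jl + d_j g_il - d_l g_ij): [uu,u] = E_u/2 = 0, [uu,v] = F_u - E_v/2 = 0, [uv,u] = E_v/2 = 0, [uv,v] = G_u/2 = 0, [vv,u] = F_v - G_u/2 = 0, [vv,v] = G_v/2 = 1
Gamma^u_ij = (G*[ij,u] - F*[ij,v])/(EG - F^2), Gamma^v_ij = (E*[ij,v] - F*[ij,u])/(EG - F^2)


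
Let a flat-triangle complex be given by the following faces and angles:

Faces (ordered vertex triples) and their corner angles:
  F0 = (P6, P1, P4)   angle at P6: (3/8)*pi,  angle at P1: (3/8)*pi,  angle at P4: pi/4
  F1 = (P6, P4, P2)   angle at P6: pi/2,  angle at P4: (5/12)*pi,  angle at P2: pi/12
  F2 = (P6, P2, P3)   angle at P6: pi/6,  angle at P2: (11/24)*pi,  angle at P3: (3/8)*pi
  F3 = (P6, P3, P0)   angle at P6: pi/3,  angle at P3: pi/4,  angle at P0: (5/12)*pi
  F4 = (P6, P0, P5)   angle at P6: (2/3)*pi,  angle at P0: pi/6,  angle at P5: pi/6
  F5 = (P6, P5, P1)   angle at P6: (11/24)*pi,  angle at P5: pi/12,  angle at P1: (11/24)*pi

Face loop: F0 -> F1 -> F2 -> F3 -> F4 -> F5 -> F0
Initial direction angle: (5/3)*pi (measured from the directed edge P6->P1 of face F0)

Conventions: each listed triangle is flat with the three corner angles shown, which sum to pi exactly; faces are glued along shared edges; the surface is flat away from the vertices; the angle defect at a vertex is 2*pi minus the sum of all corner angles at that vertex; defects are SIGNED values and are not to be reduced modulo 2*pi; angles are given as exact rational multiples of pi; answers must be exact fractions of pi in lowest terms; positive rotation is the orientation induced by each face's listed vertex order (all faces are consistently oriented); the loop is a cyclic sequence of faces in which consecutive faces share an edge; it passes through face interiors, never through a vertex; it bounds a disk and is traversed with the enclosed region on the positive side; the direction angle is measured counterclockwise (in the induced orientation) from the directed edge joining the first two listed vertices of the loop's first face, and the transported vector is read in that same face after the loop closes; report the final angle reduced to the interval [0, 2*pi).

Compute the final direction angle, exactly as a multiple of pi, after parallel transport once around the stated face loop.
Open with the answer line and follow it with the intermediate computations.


Answer: final direction angle = (7/6)*pi

enclosed vertex P6: corner angles sum to (5/2)*pi, defect = 2*pi - (5/2)*pi = -pi/2
summing the enclosed defects onto the initial angle, mod 2*pi in the induced orientation:
final angle = (5/3)*pi - pi/2 = (7/6)*pi (mod 2*pi)


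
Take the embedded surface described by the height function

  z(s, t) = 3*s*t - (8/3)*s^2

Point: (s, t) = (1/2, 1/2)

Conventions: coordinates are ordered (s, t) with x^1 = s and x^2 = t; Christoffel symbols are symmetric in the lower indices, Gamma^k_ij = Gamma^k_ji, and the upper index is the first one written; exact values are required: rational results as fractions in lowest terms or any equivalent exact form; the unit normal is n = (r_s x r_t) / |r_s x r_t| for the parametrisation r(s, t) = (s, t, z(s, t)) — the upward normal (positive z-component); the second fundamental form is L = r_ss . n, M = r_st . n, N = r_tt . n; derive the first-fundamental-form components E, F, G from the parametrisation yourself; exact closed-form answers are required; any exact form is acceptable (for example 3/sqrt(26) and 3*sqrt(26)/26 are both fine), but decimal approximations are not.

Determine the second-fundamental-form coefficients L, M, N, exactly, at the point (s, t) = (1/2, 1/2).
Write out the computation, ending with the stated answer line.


z_s = -7/6, z_t = 3/2, z_ss = -16/3, z_st = 3, z_tt = 0
E = 85/36, F = -7/4, G = 13/4; answer radicand W^2 = 83/18
unnormalised second-form numerators: l = -16/3, m = 3, n = 0; L = l/sqrt(83/18), and similarly M = m/sqrt(W^2), N = n/sqrt(W^2)

Answer: L = -16*sqrt(166)/83, M = 9*sqrt(166)/83, N = 0


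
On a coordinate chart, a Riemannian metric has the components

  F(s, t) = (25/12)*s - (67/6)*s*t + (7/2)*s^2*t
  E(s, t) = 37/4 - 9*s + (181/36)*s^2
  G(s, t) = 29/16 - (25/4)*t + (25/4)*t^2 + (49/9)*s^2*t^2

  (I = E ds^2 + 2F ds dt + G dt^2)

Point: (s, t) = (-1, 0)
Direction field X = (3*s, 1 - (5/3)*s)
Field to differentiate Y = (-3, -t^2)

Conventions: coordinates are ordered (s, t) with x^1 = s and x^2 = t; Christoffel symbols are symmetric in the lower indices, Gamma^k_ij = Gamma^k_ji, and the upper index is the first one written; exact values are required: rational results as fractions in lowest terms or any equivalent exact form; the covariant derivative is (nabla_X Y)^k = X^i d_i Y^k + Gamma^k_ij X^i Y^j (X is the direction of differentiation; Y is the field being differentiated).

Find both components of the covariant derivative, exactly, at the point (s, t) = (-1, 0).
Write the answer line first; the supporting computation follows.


Answer: (nabla_X Y)^s = -6093/1982, (nabla_X Y)^t = 6750/991

E = 419/18, F = -25/12, G = 29/16 at the point
E_s = -343/18, E_t = 0, F_s = 25/12, F_t = 44/3, G_s = 0, G_t = -25/4
EG - F^2 = 10901/288;  g^inv = (288/10901) * [[29/16, 25/12], [25/12, 419/18]]
first-kind symbols [ij,l] = (1/2)(d_i g_jl + d_j g_il - d_l g_ij): [ss,s] = E_s/2 = -343/36, [ss,t] = F_s - E_t/2 = 25/12, [st,s] = E_t/2 = 0, [st,t] = G_s/2 = 0, [tt,s] = F_t - G_s/2 = 44/3, [tt,t] = G_t/2 = -25/8
Gamma^s_ij = (G*[ij,s] - F*[ij,t])/(EG - F^2), Gamma^t_ij = (E*[ij,t] - F*[ij,s])/(EG - F^2)
Gamma_sss = -677/1982, Gamma_sst = 0, Gamma_stt = 5781/10901, Gamma_tss = 750/991, Gamma_tst = 0, Gamma_ttt = -12150/10901
X = (-3, 8/3), Y = (-3, 0) at the point


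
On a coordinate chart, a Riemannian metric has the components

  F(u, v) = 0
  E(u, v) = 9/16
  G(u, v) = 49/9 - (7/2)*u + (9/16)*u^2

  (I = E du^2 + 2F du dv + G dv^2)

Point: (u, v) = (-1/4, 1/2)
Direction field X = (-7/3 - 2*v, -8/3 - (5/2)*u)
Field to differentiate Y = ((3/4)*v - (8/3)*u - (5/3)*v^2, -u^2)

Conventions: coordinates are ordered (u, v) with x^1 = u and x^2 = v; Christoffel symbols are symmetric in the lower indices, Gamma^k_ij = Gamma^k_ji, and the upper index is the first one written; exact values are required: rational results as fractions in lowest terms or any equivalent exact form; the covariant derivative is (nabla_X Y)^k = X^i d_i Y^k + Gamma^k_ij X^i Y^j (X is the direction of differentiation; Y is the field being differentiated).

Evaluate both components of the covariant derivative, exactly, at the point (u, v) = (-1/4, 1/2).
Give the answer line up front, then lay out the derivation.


Answer: (nabla_X Y)^u = 154681/13824, (nabla_X Y)^v = -7835/5808

E = 9/16, F = 0, G = 14641/2304 at the point
E_u = 0, E_v = 0, F_u = 0, F_v = 0, G_u = -121/32, G_v = 0
EG - F^2 = 14641/4096;  g^inv = (4096/14641) * [[14641/2304, 0], [0, 9/16]]
first-kind symbols [ij,l] = (1/2)(d_i g_jl + d_j g_il - d_l g_ij): [uu,u] = E_u/2 = 0, [uu,v] = F_u - E_v/2 = 0, [uv,u] = E_v/2 = 0, [uv,v] = G_u/2 = -121/64, [vv,u] = F_v - G_u/2 = 121/64, [vv,v] = G_v/2 = 0
Gamma^u_ij = (G*[ij,u] - F*[ij,v])/(EG - F^2), Gamma^v_ij = (E*[ij,v] - F*[ij,u])/(EG - F^2)
Gamma_uuu = 0, Gamma_uuv = 0, Gamma_uvv = 121/36, Gamma_vuu = 0, Gamma_vuv = -36/121, Gamma_vvv = 0
X = (-10/3, -49/24), Y = (5/8, -1/16) at the point


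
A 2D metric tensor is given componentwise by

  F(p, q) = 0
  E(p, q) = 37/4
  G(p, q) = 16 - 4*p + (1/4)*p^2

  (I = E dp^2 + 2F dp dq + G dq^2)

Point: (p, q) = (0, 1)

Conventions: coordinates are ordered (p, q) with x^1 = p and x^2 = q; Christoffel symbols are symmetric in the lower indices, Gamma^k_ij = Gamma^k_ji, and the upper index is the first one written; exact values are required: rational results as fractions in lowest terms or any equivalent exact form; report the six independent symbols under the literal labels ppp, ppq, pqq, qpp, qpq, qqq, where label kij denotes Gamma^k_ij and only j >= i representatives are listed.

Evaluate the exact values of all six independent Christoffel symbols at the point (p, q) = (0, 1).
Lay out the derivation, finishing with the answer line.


E = 37/4, F = 0, G = 16 at the point
E_p = 0, E_q = 0, F_p = 0, F_q = 0, G_p = -4, G_q = 0
EG - F^2 = 148;  g^inv = (1/148) * [[16, 0], [0, 37/4]]
first-kind symbols [ij,l] = (1/2)(d_i g_jl + d_j g_il - d_l g_ij): [pp,p] = E_p/2 = 0, [pp,q] = F_p - E_q/2 = 0, [pq,p] = E_q/2 = 0, [pq,q] = G_p/2 = -2, [qq,p] = F_q - G_p/2 = 2, [qq,q] = G_q/2 = 0
Gamma^p_ij = (G*[ij,p] - F*[ij,q])/(EG - F^2), Gamma^q_ij = (E*[ij,q] - F*[ij,p])/(EG - F^2)

Answer: Gamma_ppp = 0, Gamma_ppq = 0, Gamma_pqq = 8/37, Gamma_qpp = 0, Gamma_qpq = -1/8, Gamma_qqq = 0


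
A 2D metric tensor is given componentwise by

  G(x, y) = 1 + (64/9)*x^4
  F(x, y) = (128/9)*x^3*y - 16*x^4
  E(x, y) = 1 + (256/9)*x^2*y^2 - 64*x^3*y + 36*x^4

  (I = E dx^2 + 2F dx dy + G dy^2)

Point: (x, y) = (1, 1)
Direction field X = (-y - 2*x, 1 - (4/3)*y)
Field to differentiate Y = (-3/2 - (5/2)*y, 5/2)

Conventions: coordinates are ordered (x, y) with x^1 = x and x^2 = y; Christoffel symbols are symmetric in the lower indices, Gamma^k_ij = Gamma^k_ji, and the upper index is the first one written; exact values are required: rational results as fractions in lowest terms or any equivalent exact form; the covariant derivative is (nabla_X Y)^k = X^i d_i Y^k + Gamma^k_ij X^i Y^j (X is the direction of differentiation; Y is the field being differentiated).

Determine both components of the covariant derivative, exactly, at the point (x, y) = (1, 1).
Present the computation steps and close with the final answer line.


E = 13/9, F = -16/9, G = 73/9 at the point
E_x = 80/9, E_y = -64/9, F_x = -64/3, F_y = 128/9, G_x = 256/9, G_y = 0
EG - F^2 = 77/9;  g^inv = (9/77) * [[73/9, 16/9], [16/9, 13/9]]
first-kind symbols [ij,l] = (1/2)(d_i g_jl + d_j g_il - d_l g_ij): [xx,x] = E_x/2 = 40/9, [xx,y] = F_x - E_y/2 = -160/9, [xy,x] = E_y/2 = -32/9, [xy,y] = G_x/2 = 128/9, [yy,x] = F_y - G_x/2 = 0, [yy,y] = G_y/2 = 0
Gamma^x_ij = (G*[ij,x] - F*[ij,y])/(EG - F^2), Gamma^y_ij = (E*[ij,y] - F*[ij,x])/(EG - F^2)
Gamma_xxx = 40/77, Gamma_xxy = -32/77, Gamma_xyy = 0, Gamma_yxx = -160/77, Gamma_yxy = 128/77, Gamma_yyy = 0
X = (-3, -1/3), Y = (-4, 5/2) at the point

Answer: (nabla_X Y)^x = 1483/154, (nabla_X Y)^y = -8128/231


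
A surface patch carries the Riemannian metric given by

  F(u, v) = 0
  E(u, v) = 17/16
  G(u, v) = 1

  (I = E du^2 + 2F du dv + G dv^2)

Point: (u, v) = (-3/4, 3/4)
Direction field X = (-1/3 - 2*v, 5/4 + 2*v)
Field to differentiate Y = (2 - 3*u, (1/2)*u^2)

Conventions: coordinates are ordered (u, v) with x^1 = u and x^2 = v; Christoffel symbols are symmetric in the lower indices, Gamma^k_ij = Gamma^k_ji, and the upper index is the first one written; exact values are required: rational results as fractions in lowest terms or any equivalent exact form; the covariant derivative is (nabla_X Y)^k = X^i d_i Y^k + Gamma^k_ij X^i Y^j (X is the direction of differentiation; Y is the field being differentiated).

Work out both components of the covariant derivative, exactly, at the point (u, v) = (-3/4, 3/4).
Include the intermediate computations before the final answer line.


E = 17/16, F = 0, G = 1 at the point
E_u = 0, E_v = 0, F_u = 0, F_v = 0, G_u = 0, G_v = 0
EG - F^2 = 17/16;  g^inv = (16/17) * [[1, 0], [0, 17/16]]
first-kind symbols [ij,l] = (1/2)(d_i g_jl + d_j g_il - d_l g_ij): [uu,u] = E_u/2 = 0, [uu,v] = F_u - E_v/2 = 0, [uv,u] = E_v/2 = 0, [uv,v] = G_u/2 = 0, [vv,u] = F_v - G_u/2 = 0, [vv,v] = G_v/2 = 0
Gamma^u_ij = (G*[ij,u] - F*[ij,v])/(EG - F^2), Gamma^v_ij = (E*[ij,v] - F*[ij,u])/(EG - F^2)
Gamma_uuu = 0, Gamma_uuv = 0, Gamma_uvv = 0, Gamma_vuu = 0, Gamma_vuv = 0, Gamma_vvv = 0
X = (-11/6, 11/4), Y = (17/4, 9/32) at the point

Answer: (nabla_X Y)^u = 11/2, (nabla_X Y)^v = 11/8
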